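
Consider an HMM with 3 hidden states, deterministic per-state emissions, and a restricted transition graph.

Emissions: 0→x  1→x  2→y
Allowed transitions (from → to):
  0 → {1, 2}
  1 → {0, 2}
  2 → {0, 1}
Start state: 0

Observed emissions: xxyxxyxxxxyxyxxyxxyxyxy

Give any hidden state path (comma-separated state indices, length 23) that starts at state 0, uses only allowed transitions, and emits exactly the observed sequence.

0,1,2,1,0,2,0,1,0,1,2,0,2,1,0,2,1,0,2,1,2,1,2

  [0] x  {0,1}  => 0  start
  [1] x  {0,1}  => 1  0->1 ok
  [2] y  {2}  => 2  1->2 ok
  [3] x  {0,1}  => 1  2->1 ok
  [4] x  {0,1}  => 0  1->0 ok
  [5] y  {2}  => 2  0->2 ok
  [6] x  {0,1}  => 0  2->0 ok
  [7] x  {0,1}  => 1  0->1 ok
  [8] x  {0,1}  => 0  1->0 ok
  [9] x  {0,1}  => 1  0->1 ok
  [10] y  {2}  => 2  1->2 ok
  [11] x  {0,1}  => 0  2->0 ok
  [12] y  {2}  => 2  0->2 ok
  [13] x  {0,1}  => 1  2->1 ok
  [14] x  {0,1}  => 0  1->0 ok
  [15] y  {2}  => 2  0->2 ok
  [16] x  {0,1}  => 1  2->1 ok
  [17] x  {0,1}  => 0  1->0 ok
  [18] y  {2}  => 2  0->2 ok
  [19] x  {0,1}  => 1  2->1 ok
  [20] y  {2}  => 2  1->2 ok
  [21] x  {0,1}  => 1  2->1 ok
  [22] y  {2}  => 2  1->2 ok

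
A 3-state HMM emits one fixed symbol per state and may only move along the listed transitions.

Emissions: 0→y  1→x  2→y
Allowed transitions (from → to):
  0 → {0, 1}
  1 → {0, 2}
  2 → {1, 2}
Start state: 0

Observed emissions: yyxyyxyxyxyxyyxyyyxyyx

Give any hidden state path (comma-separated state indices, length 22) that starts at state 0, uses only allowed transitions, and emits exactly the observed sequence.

  0: obs=y cand={0,2} pick 0 [start]
  1: obs=y cand={0,2} pick 0 [0->0 ok]
  2: obs=x cand={1} pick 1 [0->1 ok]
  3: obs=y cand={0,2} pick 0 [1->0 ok]
  4: obs=y cand={0,2} pick 0 [0->0 ok]
  5: obs=x cand={1} pick 1 [0->1 ok]
  6: obs=y cand={0,2} pick 2 [1->2 ok]
  7: obs=x cand={1} pick 1 [2->1 ok]
  8: obs=y cand={0,2} pick 0 [1->0 ok]
  9: obs=x cand={1} pick 1 [0->1 ok]
  10: obs=y cand={0,2} pick 2 [1->2 ok]
  11: obs=x cand={1} pick 1 [2->1 ok]
  12: obs=y cand={0,2} pick 0 [1->0 ok]
  13: obs=y cand={0,2} pick 0 [0->0 ok]
  14: obs=x cand={1} pick 1 [0->1 ok]
  15: obs=y cand={0,2} pick 2 [1->2 ok]
  16: obs=y cand={0,2} pick 2 [2->2 ok]
  17: obs=y cand={0,2} pick 2 [2->2 ok]
  18: obs=x cand={1} pick 1 [2->1 ok]
  19: obs=y cand={0,2} pick 0 [1->0 ok]
  20: obs=y cand={0,2} pick 0 [0->0 ok]
  21: obs=x cand={1} pick 1 [0->1 ok]

0,0,1,0,0,1,2,1,0,1,2,1,0,0,1,2,2,2,1,0,0,1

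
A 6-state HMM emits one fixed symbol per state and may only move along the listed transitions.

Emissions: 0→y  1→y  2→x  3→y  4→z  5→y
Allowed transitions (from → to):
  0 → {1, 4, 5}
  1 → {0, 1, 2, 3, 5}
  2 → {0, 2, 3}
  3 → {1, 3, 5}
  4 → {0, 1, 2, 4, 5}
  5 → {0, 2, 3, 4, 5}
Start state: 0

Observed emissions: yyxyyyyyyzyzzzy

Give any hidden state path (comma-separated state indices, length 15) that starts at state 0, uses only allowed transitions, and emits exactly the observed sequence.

0,1,2,3,5,3,5,3,5,4,5,4,4,4,5

  t0 'y' -> {0,1,3,5}, take 0 (start)
  t1 'y' -> {0,1,3,5}, take 1 (0->1 ok)
  t2 'x' -> {2}, take 2 (1->2 ok)
  t3 'y' -> {0,1,3,5}, take 3 (2->3 ok)
  t4 'y' -> {0,1,3,5}, take 5 (3->5 ok)
  t5 'y' -> {0,1,3,5}, take 3 (5->3 ok)
  t6 'y' -> {0,1,3,5}, take 5 (3->5 ok)
  t7 'y' -> {0,1,3,5}, take 3 (5->3 ok)
  t8 'y' -> {0,1,3,5}, take 5 (3->5 ok)
  t9 'z' -> {4}, take 4 (5->4 ok)
  t10 'y' -> {0,1,3,5}, take 5 (4->5 ok)
  t11 'z' -> {4}, take 4 (5->4 ok)
  t12 'z' -> {4}, take 4 (4->4 ok)
  t13 'z' -> {4}, take 4 (4->4 ok)
  t14 'y' -> {0,1,3,5}, take 5 (4->5 ok)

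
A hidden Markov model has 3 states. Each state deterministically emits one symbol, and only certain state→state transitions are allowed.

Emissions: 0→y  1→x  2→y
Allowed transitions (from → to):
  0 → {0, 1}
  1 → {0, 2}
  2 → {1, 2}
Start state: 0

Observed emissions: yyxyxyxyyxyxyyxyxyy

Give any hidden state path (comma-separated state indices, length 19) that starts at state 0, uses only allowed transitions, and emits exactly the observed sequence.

0,0,1,2,1,0,1,0,0,1,0,1,2,2,1,0,1,2,2

  t0 'y' -> {0,2}, take 0 (start)
  t1 'y' -> {0,2}, take 0 (0->0 ok)
  t2 'x' -> {1}, take 1 (0->1 ok)
  t3 'y' -> {0,2}, take 2 (1->2 ok)
  t4 'x' -> {1}, take 1 (2->1 ok)
  t5 'y' -> {0,2}, take 0 (1->0 ok)
  t6 'x' -> {1}, take 1 (0->1 ok)
  t7 'y' -> {0,2}, take 0 (1->0 ok)
  t8 'y' -> {0,2}, take 0 (0->0 ok)
  t9 'x' -> {1}, take 1 (0->1 ok)
  t10 'y' -> {0,2}, take 0 (1->0 ok)
  t11 'x' -> {1}, take 1 (0->1 ok)
  t12 'y' -> {0,2}, take 2 (1->2 ok)
  t13 'y' -> {0,2}, take 2 (2->2 ok)
  t14 'x' -> {1}, take 1 (2->1 ok)
  t15 'y' -> {0,2}, take 0 (1->0 ok)
  t16 'x' -> {1}, take 1 (0->1 ok)
  t17 'y' -> {0,2}, take 2 (1->2 ok)
  t18 'y' -> {0,2}, take 2 (2->2 ok)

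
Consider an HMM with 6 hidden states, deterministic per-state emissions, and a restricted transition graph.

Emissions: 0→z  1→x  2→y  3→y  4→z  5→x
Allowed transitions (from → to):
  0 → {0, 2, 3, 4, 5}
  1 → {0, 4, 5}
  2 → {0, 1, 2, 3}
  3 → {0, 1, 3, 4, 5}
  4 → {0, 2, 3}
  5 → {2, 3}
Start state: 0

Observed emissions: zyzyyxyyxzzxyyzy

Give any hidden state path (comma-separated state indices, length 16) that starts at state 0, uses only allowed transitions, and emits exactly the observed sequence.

  t0 'z' -> {0,4}, take 0 (start)
  t1 'y' -> {2,3}, take 3 (0->3 ok)
  t2 'z' -> {0,4}, take 4 (3->4 ok)
  t3 'y' -> {2,3}, take 2 (4->2 ok)
  t4 'y' -> {2,3}, take 3 (2->3 ok)
  t5 'x' -> {1,5}, take 5 (3->5 ok)
  t6 'y' -> {2,3}, take 2 (5->2 ok)
  t7 'y' -> {2,3}, take 2 (2->2 ok)
  t8 'x' -> {1,5}, take 1 (2->1 ok)
  t9 'z' -> {0,4}, take 0 (1->0 ok)
  t10 'z' -> {0,4}, take 0 (0->0 ok)
  t11 'x' -> {1,5}, take 5 (0->5 ok)
  t12 'y' -> {2,3}, take 2 (5->2 ok)
  t13 'y' -> {2,3}, take 3 (2->3 ok)
  t14 'z' -> {0,4}, take 4 (3->4 ok)
  t15 'y' -> {2,3}, take 3 (4->3 ok)

0,3,4,2,3,5,2,2,1,0,0,5,2,3,4,3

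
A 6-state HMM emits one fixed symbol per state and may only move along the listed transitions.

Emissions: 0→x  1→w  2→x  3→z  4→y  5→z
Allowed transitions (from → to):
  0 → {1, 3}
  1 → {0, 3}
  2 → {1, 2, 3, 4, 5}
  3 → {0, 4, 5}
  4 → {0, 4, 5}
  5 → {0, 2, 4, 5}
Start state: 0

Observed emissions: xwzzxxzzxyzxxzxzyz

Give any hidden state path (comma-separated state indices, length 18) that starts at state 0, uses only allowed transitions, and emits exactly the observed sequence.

0,1,3,5,2,2,3,5,2,4,5,2,2,5,0,3,4,5

  t0 'x' -> {0,2}, take 0 (start)
  t1 'w' -> {1}, take 1 (0->1 ok)
  t2 'z' -> {3,5}, take 3 (1->3 ok)
  t3 'z' -> {3,5}, take 5 (3->5 ok)
  t4 'x' -> {0,2}, take 2 (5->2 ok)
  t5 'x' -> {0,2}, take 2 (2->2 ok)
  t6 'z' -> {3,5}, take 3 (2->3 ok)
  t7 'z' -> {3,5}, take 5 (3->5 ok)
  t8 'x' -> {0,2}, take 2 (5->2 ok)
  t9 'y' -> {4}, take 4 (2->4 ok)
  t10 'z' -> {3,5}, take 5 (4->5 ok)
  t11 'x' -> {0,2}, take 2 (5->2 ok)
  t12 'x' -> {0,2}, take 2 (2->2 ok)
  t13 'z' -> {3,5}, take 5 (2->5 ok)
  t14 'x' -> {0,2}, take 0 (5->0 ok)
  t15 'z' -> {3,5}, take 3 (0->3 ok)
  t16 'y' -> {4}, take 4 (3->4 ok)
  t17 'z' -> {3,5}, take 5 (4->5 ok)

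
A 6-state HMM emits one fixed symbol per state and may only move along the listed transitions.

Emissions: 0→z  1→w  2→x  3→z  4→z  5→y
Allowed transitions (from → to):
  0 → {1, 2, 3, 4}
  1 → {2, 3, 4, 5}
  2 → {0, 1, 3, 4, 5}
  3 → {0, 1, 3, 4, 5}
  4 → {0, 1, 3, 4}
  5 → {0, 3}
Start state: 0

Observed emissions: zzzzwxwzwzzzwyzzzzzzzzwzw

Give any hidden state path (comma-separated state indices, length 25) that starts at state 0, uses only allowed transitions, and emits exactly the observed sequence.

0,4,0,4,1,2,1,4,1,4,3,0,1,5,3,3,4,3,0,4,3,0,1,4,1

  t0 'z' -> {0,3,4}, take 0 (start)
  t1 'z' -> {0,3,4}, take 4 (0->4 ok)
  t2 'z' -> {0,3,4}, take 0 (4->0 ok)
  t3 'z' -> {0,3,4}, take 4 (0->4 ok)
  t4 'w' -> {1}, take 1 (4->1 ok)
  t5 'x' -> {2}, take 2 (1->2 ok)
  t6 'w' -> {1}, take 1 (2->1 ok)
  t7 'z' -> {0,3,4}, take 4 (1->4 ok)
  t8 'w' -> {1}, take 1 (4->1 ok)
  t9 'z' -> {0,3,4}, take 4 (1->4 ok)
  t10 'z' -> {0,3,4}, take 3 (4->3 ok)
  t11 'z' -> {0,3,4}, take 0 (3->0 ok)
  t12 'w' -> {1}, take 1 (0->1 ok)
  t13 'y' -> {5}, take 5 (1->5 ok)
  t14 'z' -> {0,3,4}, take 3 (5->3 ok)
  t15 'z' -> {0,3,4}, take 3 (3->3 ok)
  t16 'z' -> {0,3,4}, take 4 (3->4 ok)
  t17 'z' -> {0,3,4}, take 3 (4->3 ok)
  t18 'z' -> {0,3,4}, take 0 (3->0 ok)
  t19 'z' -> {0,3,4}, take 4 (0->4 ok)
  t20 'z' -> {0,3,4}, take 3 (4->3 ok)
  t21 'z' -> {0,3,4}, take 0 (3->0 ok)
  t22 'w' -> {1}, take 1 (0->1 ok)
  t23 'z' -> {0,3,4}, take 4 (1->4 ok)
  t24 'w' -> {1}, take 1 (4->1 ok)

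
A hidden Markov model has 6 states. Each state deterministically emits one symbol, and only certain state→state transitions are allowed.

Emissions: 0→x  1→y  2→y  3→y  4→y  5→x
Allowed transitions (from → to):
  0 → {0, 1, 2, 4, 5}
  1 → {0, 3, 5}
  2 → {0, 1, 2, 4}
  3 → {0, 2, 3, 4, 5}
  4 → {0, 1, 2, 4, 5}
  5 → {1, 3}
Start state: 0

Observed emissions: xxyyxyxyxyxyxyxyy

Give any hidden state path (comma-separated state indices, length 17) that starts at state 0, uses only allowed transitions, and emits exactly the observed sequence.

0,0,4,1,5,3,0,1,0,4,5,3,5,3,0,1,3

  0: obs=x cand={0,5} pick 0 [start]
  1: obs=x cand={0,5} pick 0 [0->0 ok]
  2: obs=y cand={1,2,3,4} pick 4 [0->4 ok]
  3: obs=y cand={1,2,3,4} pick 1 [4->1 ok]
  4: obs=x cand={0,5} pick 5 [1->5 ok]
  5: obs=y cand={1,2,3,4} pick 3 [5->3 ok]
  6: obs=x cand={0,5} pick 0 [3->0 ok]
  7: obs=y cand={1,2,3,4} pick 1 [0->1 ok]
  8: obs=x cand={0,5} pick 0 [1->0 ok]
  9: obs=y cand={1,2,3,4} pick 4 [0->4 ok]
  10: obs=x cand={0,5} pick 5 [4->5 ok]
  11: obs=y cand={1,2,3,4} pick 3 [5->3 ok]
  12: obs=x cand={0,5} pick 5 [3->5 ok]
  13: obs=y cand={1,2,3,4} pick 3 [5->3 ok]
  14: obs=x cand={0,5} pick 0 [3->0 ok]
  15: obs=y cand={1,2,3,4} pick 1 [0->1 ok]
  16: obs=y cand={1,2,3,4} pick 3 [1->3 ok]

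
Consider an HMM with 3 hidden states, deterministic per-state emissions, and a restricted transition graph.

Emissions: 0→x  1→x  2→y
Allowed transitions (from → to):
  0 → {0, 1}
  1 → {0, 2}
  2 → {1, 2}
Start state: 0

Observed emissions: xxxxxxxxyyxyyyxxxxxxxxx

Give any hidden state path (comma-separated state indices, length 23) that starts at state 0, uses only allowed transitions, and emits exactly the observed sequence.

0,0,1,0,1,0,0,1,2,2,1,2,2,2,1,0,0,1,0,0,1,0,1

  [0] x  {0,1}  => 0  start
  [1] x  {0,1}  => 0  0->0 ok
  [2] x  {0,1}  => 1  0->1 ok
  [3] x  {0,1}  => 0  1->0 ok
  [4] x  {0,1}  => 1  0->1 ok
  [5] x  {0,1}  => 0  1->0 ok
  [6] x  {0,1}  => 0  0->0 ok
  [7] x  {0,1}  => 1  0->1 ok
  [8] y  {2}  => 2  1->2 ok
  [9] y  {2}  => 2  2->2 ok
  [10] x  {0,1}  => 1  2->1 ok
  [11] y  {2}  => 2  1->2 ok
  [12] y  {2}  => 2  2->2 ok
  [13] y  {2}  => 2  2->2 ok
  [14] x  {0,1}  => 1  2->1 ok
  [15] x  {0,1}  => 0  1->0 ok
  [16] x  {0,1}  => 0  0->0 ok
  [17] x  {0,1}  => 1  0->1 ok
  [18] x  {0,1}  => 0  1->0 ok
  [19] x  {0,1}  => 0  0->0 ok
  [20] x  {0,1}  => 1  0->1 ok
  [21] x  {0,1}  => 0  1->0 ok
  [22] x  {0,1}  => 1  0->1 ok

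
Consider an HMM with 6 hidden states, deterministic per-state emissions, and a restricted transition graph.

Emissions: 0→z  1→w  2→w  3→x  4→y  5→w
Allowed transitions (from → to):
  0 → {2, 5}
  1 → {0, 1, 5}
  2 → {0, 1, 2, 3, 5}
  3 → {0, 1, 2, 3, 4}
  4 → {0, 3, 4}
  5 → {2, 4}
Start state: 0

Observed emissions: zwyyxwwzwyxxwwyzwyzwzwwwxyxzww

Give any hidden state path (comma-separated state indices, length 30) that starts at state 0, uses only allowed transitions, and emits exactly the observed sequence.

  [0] z  {0}  => 0  start
  [1] w  {1,2,5}  => 5  0->5 ok
  [2] y  {4}  => 4  5->4 ok
  [3] y  {4}  => 4  4->4 ok
  [4] x  {3}  => 3  4->3 ok
  [5] w  {1,2,5}  => 2  3->2 ok
  [6] w  {1,2,5}  => 1  2->1 ok
  [7] z  {0}  => 0  1->0 ok
  [8] w  {1,2,5}  => 5  0->5 ok
  [9] y  {4}  => 4  5->4 ok
  [10] x  {3}  => 3  4->3 ok
  [11] x  {3}  => 3  3->3 ok
  [12] w  {1,2,5}  => 1  3->1 ok
  [13] w  {1,2,5}  => 5  1->5 ok
  [14] y  {4}  => 4  5->4 ok
  [15] z  {0}  => 0  4->0 ok
  [16] w  {1,2,5}  => 5  0->5 ok
  [17] y  {4}  => 4  5->4 ok
  [18] z  {0}  => 0  4->0 ok
  [19] w  {1,2,5}  => 2  0->2 ok
  [20] z  {0}  => 0  2->0 ok
  [21] w  {1,2,5}  => 5  0->5 ok
  [22] w  {1,2,5}  => 2  5->2 ok
  [23] w  {1,2,5}  => 2  2->2 ok
  [24] x  {3}  => 3  2->3 ok
  [25] y  {4}  => 4  3->4 ok
  [26] x  {3}  => 3  4->3 ok
  [27] z  {0}  => 0  3->0 ok
  [28] w  {1,2,5}  => 2  0->2 ok
  [29] w  {1,2,5}  => 1  2->1 ok

0,5,4,4,3,2,1,0,5,4,3,3,1,5,4,0,5,4,0,2,0,5,2,2,3,4,3,0,2,1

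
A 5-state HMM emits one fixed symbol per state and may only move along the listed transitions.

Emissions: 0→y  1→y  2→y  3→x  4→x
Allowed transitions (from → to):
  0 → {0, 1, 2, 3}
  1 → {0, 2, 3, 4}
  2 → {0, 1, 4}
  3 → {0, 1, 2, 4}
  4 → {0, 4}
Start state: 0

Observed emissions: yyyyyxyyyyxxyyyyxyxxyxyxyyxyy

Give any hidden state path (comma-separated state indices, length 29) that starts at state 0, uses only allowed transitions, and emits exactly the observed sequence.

0,2,0,2,1,3,2,0,2,1,3,4,0,0,0,0,3,1,4,4,0,3,0,3,0,1,4,0,2

  t0 'y' -> {0,1,2}, take 0 (start)
  t1 'y' -> {0,1,2}, take 2 (0->2 ok)
  t2 'y' -> {0,1,2}, take 0 (2->0 ok)
  t3 'y' -> {0,1,2}, take 2 (0->2 ok)
  t4 'y' -> {0,1,2}, take 1 (2->1 ok)
  t5 'x' -> {3,4}, take 3 (1->3 ok)
  t6 'y' -> {0,1,2}, take 2 (3->2 ok)
  t7 'y' -> {0,1,2}, take 0 (2->0 ok)
  t8 'y' -> {0,1,2}, take 2 (0->2 ok)
  t9 'y' -> {0,1,2}, take 1 (2->1 ok)
  t10 'x' -> {3,4}, take 3 (1->3 ok)
  t11 'x' -> {3,4}, take 4 (3->4 ok)
  t12 'y' -> {0,1,2}, take 0 (4->0 ok)
  t13 'y' -> {0,1,2}, take 0 (0->0 ok)
  t14 'y' -> {0,1,2}, take 0 (0->0 ok)
  t15 'y' -> {0,1,2}, take 0 (0->0 ok)
  t16 'x' -> {3,4}, take 3 (0->3 ok)
  t17 'y' -> {0,1,2}, take 1 (3->1 ok)
  t18 'x' -> {3,4}, take 4 (1->4 ok)
  t19 'x' -> {3,4}, take 4 (4->4 ok)
  t20 'y' -> {0,1,2}, take 0 (4->0 ok)
  t21 'x' -> {3,4}, take 3 (0->3 ok)
  t22 'y' -> {0,1,2}, take 0 (3->0 ok)
  t23 'x' -> {3,4}, take 3 (0->3 ok)
  t24 'y' -> {0,1,2}, take 0 (3->0 ok)
  t25 'y' -> {0,1,2}, take 1 (0->1 ok)
  t26 'x' -> {3,4}, take 4 (1->4 ok)
  t27 'y' -> {0,1,2}, take 0 (4->0 ok)
  t28 'y' -> {0,1,2}, take 2 (0->2 ok)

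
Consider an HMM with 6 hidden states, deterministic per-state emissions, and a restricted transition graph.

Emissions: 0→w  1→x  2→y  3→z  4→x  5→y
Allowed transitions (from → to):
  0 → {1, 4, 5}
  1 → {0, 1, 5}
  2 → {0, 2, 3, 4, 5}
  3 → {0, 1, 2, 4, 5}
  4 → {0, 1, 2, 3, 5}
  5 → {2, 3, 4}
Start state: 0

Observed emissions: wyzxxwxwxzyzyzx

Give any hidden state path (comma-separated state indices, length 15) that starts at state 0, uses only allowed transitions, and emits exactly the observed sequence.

0,5,3,4,1,0,1,0,4,3,5,3,2,3,1

  0: obs=w cand={0} pick 0 [start]
  1: obs=y cand={2,5} pick 5 [0->5 ok]
  2: obs=z cand={3} pick 3 [5->3 ok]
  3: obs=x cand={1,4} pick 4 [3->4 ok]
  4: obs=x cand={1,4} pick 1 [4->1 ok]
  5: obs=w cand={0} pick 0 [1->0 ok]
  6: obs=x cand={1,4} pick 1 [0->1 ok]
  7: obs=w cand={0} pick 0 [1->0 ok]
  8: obs=x cand={1,4} pick 4 [0->4 ok]
  9: obs=z cand={3} pick 3 [4->3 ok]
  10: obs=y cand={2,5} pick 5 [3->5 ok]
  11: obs=z cand={3} pick 3 [5->3 ok]
  12: obs=y cand={2,5} pick 2 [3->2 ok]
  13: obs=z cand={3} pick 3 [2->3 ok]
  14: obs=x cand={1,4} pick 1 [3->1 ok]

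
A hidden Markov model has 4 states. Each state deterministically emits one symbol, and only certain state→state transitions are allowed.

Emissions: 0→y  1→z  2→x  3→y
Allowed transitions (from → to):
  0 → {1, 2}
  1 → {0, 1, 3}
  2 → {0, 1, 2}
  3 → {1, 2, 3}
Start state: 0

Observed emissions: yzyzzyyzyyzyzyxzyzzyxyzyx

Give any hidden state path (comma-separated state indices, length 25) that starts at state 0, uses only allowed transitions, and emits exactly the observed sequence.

  0: obs=y cand={0,3} pick 0 [start]
  1: obs=z cand={1} pick 1 [0->1 ok]
  2: obs=y cand={0,3} pick 3 [1->3 ok]
  3: obs=z cand={1} pick 1 [3->1 ok]
  4: obs=z cand={1} pick 1 [1->1 ok]
  5: obs=y cand={0,3} pick 3 [1->3 ok]
  6: obs=y cand={0,3} pick 3 [3->3 ok]
  7: obs=z cand={1} pick 1 [3->1 ok]
  8: obs=y cand={0,3} pick 3 [1->3 ok]
  9: obs=y cand={0,3} pick 3 [3->3 ok]
  10: obs=z cand={1} pick 1 [3->1 ok]
  11: obs=y cand={0,3} pick 0 [1->0 ok]
  12: obs=z cand={1} pick 1 [0->1 ok]
  13: obs=y cand={0,3} pick 0 [1->0 ok]
  14: obs=x cand={2} pick 2 [0->2 ok]
  15: obs=z cand={1} pick 1 [2->1 ok]
  16: obs=y cand={0,3} pick 0 [1->0 ok]
  17: obs=z cand={1} pick 1 [0->1 ok]
  18: obs=z cand={1} pick 1 [1->1 ok]
  19: obs=y cand={0,3} pick 0 [1->0 ok]
  20: obs=x cand={2} pick 2 [0->2 ok]
  21: obs=y cand={0,3} pick 0 [2->0 ok]
  22: obs=z cand={1} pick 1 [0->1 ok]
  23: obs=y cand={0,3} pick 0 [1->0 ok]
  24: obs=x cand={2} pick 2 [0->2 ok]

0,1,3,1,1,3,3,1,3,3,1,0,1,0,2,1,0,1,1,0,2,0,1,0,2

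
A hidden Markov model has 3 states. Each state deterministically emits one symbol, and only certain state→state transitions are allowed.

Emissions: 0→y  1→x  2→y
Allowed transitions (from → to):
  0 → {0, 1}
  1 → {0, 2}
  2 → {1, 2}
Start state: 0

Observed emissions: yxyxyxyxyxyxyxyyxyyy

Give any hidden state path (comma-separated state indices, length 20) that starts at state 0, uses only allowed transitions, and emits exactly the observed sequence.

  [0] y  {0,2}  => 0  start
  [1] x  {1}  => 1  0->1 ok
  [2] y  {0,2}  => 0  1->0 ok
  [3] x  {1}  => 1  0->1 ok
  [4] y  {0,2}  => 0  1->0 ok
  [5] x  {1}  => 1  0->1 ok
  [6] y  {0,2}  => 0  1->0 ok
  [7] x  {1}  => 1  0->1 ok
  [8] y  {0,2}  => 0  1->0 ok
  [9] x  {1}  => 1  0->1 ok
  [10] y  {0,2}  => 0  1->0 ok
  [11] x  {1}  => 1  0->1 ok
  [12] y  {0,2}  => 0  1->0 ok
  [13] x  {1}  => 1  0->1 ok
  [14] y  {0,2}  => 2  1->2 ok
  [15] y  {0,2}  => 2  2->2 ok
  [16] x  {1}  => 1  2->1 ok
  [17] y  {0,2}  => 0  1->0 ok
  [18] y  {0,2}  => 0  0->0 ok
  [19] y  {0,2}  => 0  0->0 ok

0,1,0,1,0,1,0,1,0,1,0,1,0,1,2,2,1,0,0,0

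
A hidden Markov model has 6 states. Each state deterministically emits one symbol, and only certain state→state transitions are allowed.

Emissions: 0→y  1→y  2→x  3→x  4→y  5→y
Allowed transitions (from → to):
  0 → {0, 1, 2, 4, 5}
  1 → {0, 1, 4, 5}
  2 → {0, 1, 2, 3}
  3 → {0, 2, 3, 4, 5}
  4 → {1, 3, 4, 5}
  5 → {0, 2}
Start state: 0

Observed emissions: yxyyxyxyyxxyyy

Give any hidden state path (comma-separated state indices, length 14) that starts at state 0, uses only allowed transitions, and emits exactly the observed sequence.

  t0 'y' -> {0,1,4,5}, take 0 (start)
  t1 'x' -> {2,3}, take 2 (0->2 ok)
  t2 'y' -> {0,1,4,5}, take 1 (2->1 ok)
  t3 'y' -> {0,1,4,5}, take 5 (1->5 ok)
  t4 'x' -> {2,3}, take 2 (5->2 ok)
  t5 'y' -> {0,1,4,5}, take 0 (2->0 ok)
  t6 'x' -> {2,3}, take 2 (0->2 ok)
  t7 'y' -> {0,1,4,5}, take 0 (2->0 ok)
  t8 'y' -> {0,1,4,5}, take 5 (0->5 ok)
  t9 'x' -> {2,3}, take 2 (5->2 ok)
  t10 'x' -> {2,3}, take 2 (2->2 ok)
  t11 'y' -> {0,1,4,5}, take 0 (2->0 ok)
  t12 'y' -> {0,1,4,5}, take 1 (0->1 ok)
  t13 'y' -> {0,1,4,5}, take 4 (1->4 ok)

0,2,1,5,2,0,2,0,5,2,2,0,1,4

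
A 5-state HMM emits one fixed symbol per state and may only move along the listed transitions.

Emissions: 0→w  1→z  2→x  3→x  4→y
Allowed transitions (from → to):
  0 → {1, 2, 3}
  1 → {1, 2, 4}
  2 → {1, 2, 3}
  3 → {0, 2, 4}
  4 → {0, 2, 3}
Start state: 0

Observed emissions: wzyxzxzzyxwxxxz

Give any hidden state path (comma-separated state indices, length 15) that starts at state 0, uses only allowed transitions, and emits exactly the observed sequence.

  0: obs=w cand={0} pick 0 [start]
  1: obs=z cand={1} pick 1 [0->1 ok]
  2: obs=y cand={4} pick 4 [1->4 ok]
  3: obs=x cand={2,3} pick 2 [4->2 ok]
  4: obs=z cand={1} pick 1 [2->1 ok]
  5: obs=x cand={2,3} pick 2 [1->2 ok]
  6: obs=z cand={1} pick 1 [2->1 ok]
  7: obs=z cand={1} pick 1 [1->1 ok]
  8: obs=y cand={4} pick 4 [1->4 ok]
  9: obs=x cand={2,3} pick 3 [4->3 ok]
  10: obs=w cand={0} pick 0 [3->0 ok]
  11: obs=x cand={2,3} pick 2 [0->2 ok]
  12: obs=x cand={2,3} pick 2 [2->2 ok]
  13: obs=x cand={2,3} pick 2 [2->2 ok]
  14: obs=z cand={1} pick 1 [2->1 ok]

0,1,4,2,1,2,1,1,4,3,0,2,2,2,1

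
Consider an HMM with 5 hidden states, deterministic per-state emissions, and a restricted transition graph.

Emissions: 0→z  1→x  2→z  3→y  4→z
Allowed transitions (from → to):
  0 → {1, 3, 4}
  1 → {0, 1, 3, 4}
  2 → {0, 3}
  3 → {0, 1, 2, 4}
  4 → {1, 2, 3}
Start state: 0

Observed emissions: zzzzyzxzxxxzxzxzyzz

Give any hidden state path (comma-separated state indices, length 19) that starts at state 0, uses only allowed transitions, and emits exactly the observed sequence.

  0: obs=z cand={0,2,4} pick 0 [start]
  1: obs=z cand={0,2,4} pick 4 [0->4 ok]
  2: obs=z cand={0,2,4} pick 2 [4->2 ok]
  3: obs=z cand={0,2,4} pick 0 [2->0 ok]
  4: obs=y cand={3} pick 3 [0->3 ok]
  5: obs=z cand={0,2,4} pick 0 [3->0 ok]
  6: obs=x cand={1} pick 1 [0->1 ok]
  7: obs=z cand={0,2,4} pick 4 [1->4 ok]
  8: obs=x cand={1} pick 1 [4->1 ok]
  9: obs=x cand={1} pick 1 [1->1 ok]
  10: obs=x cand={1} pick 1 [1->1 ok]
  11: obs=z cand={0,2,4} pick 0 [1->0 ok]
  12: obs=x cand={1} pick 1 [0->1 ok]
  13: obs=z cand={0,2,4} pick 4 [1->4 ok]
  14: obs=x cand={1} pick 1 [4->1 ok]
  15: obs=z cand={0,2,4} pick 4 [1->4 ok]
  16: obs=y cand={3} pick 3 [4->3 ok]
  17: obs=z cand={0,2,4} pick 4 [3->4 ok]
  18: obs=z cand={0,2,4} pick 2 [4->2 ok]

0,4,2,0,3,0,1,4,1,1,1,0,1,4,1,4,3,4,2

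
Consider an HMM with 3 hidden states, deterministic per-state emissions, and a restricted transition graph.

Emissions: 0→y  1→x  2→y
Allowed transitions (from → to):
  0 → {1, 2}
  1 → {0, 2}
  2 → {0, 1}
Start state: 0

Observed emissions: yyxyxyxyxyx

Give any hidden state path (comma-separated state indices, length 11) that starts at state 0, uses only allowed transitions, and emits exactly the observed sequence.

  0: obs=y cand={0,2} pick 0 [start]
  1: obs=y cand={0,2} pick 2 [0->2 ok]
  2: obs=x cand={1} pick 1 [2->1 ok]
  3: obs=y cand={0,2} pick 2 [1->2 ok]
  4: obs=x cand={1} pick 1 [2->1 ok]
  5: obs=y cand={0,2} pick 0 [1->0 ok]
  6: obs=x cand={1} pick 1 [0->1 ok]
  7: obs=y cand={0,2} pick 0 [1->0 ok]
  8: obs=x cand={1} pick 1 [0->1 ok]
  9: obs=y cand={0,2} pick 0 [1->0 ok]
  10: obs=x cand={1} pick 1 [0->1 ok]

0,2,1,2,1,0,1,0,1,0,1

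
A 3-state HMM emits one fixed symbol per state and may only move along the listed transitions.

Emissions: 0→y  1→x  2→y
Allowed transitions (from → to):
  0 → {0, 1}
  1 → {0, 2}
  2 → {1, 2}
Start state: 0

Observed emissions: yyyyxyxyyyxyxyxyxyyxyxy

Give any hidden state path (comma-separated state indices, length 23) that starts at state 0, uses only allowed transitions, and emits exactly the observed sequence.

0,0,0,0,1,0,1,2,2,2,1,0,1,2,1,2,1,0,0,1,0,1,0

  [0] y  {0,2}  => 0  start
  [1] y  {0,2}  => 0  0->0 ok
  [2] y  {0,2}  => 0  0->0 ok
  [3] y  {0,2}  => 0  0->0 ok
  [4] x  {1}  => 1  0->1 ok
  [5] y  {0,2}  => 0  1->0 ok
  [6] x  {1}  => 1  0->1 ok
  [7] y  {0,2}  => 2  1->2 ok
  [8] y  {0,2}  => 2  2->2 ok
  [9] y  {0,2}  => 2  2->2 ok
  [10] x  {1}  => 1  2->1 ok
  [11] y  {0,2}  => 0  1->0 ok
  [12] x  {1}  => 1  0->1 ok
  [13] y  {0,2}  => 2  1->2 ok
  [14] x  {1}  => 1  2->1 ok
  [15] y  {0,2}  => 2  1->2 ok
  [16] x  {1}  => 1  2->1 ok
  [17] y  {0,2}  => 0  1->0 ok
  [18] y  {0,2}  => 0  0->0 ok
  [19] x  {1}  => 1  0->1 ok
  [20] y  {0,2}  => 0  1->0 ok
  [21] x  {1}  => 1  0->1 ok
  [22] y  {0,2}  => 0  1->0 ok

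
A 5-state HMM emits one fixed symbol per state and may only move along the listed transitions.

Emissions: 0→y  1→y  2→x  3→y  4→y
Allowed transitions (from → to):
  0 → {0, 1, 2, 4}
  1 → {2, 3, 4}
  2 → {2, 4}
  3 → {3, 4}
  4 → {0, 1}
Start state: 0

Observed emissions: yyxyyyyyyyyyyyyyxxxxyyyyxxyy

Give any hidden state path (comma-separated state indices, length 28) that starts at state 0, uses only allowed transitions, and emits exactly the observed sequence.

0,0,2,4,0,0,1,3,4,0,1,4,0,1,4,1,2,2,2,2,4,0,4,1,2,2,4,1

  [0] y  {0,1,3,4}  => 0  start
  [1] y  {0,1,3,4}  => 0  0->0 ok
  [2] x  {2}  => 2  0->2 ok
  [3] y  {0,1,3,4}  => 4  2->4 ok
  [4] y  {0,1,3,4}  => 0  4->0 ok
  [5] y  {0,1,3,4}  => 0  0->0 ok
  [6] y  {0,1,3,4}  => 1  0->1 ok
  [7] y  {0,1,3,4}  => 3  1->3 ok
  [8] y  {0,1,3,4}  => 4  3->4 ok
  [9] y  {0,1,3,4}  => 0  4->0 ok
  [10] y  {0,1,3,4}  => 1  0->1 ok
  [11] y  {0,1,3,4}  => 4  1->4 ok
  [12] y  {0,1,3,4}  => 0  4->0 ok
  [13] y  {0,1,3,4}  => 1  0->1 ok
  [14] y  {0,1,3,4}  => 4  1->4 ok
  [15] y  {0,1,3,4}  => 1  4->1 ok
  [16] x  {2}  => 2  1->2 ok
  [17] x  {2}  => 2  2->2 ok
  [18] x  {2}  => 2  2->2 ok
  [19] x  {2}  => 2  2->2 ok
  [20] y  {0,1,3,4}  => 4  2->4 ok
  [21] y  {0,1,3,4}  => 0  4->0 ok
  [22] y  {0,1,3,4}  => 4  0->4 ok
  [23] y  {0,1,3,4}  => 1  4->1 ok
  [24] x  {2}  => 2  1->2 ok
  [25] x  {2}  => 2  2->2 ok
  [26] y  {0,1,3,4}  => 4  2->4 ok
  [27] y  {0,1,3,4}  => 1  4->1 ok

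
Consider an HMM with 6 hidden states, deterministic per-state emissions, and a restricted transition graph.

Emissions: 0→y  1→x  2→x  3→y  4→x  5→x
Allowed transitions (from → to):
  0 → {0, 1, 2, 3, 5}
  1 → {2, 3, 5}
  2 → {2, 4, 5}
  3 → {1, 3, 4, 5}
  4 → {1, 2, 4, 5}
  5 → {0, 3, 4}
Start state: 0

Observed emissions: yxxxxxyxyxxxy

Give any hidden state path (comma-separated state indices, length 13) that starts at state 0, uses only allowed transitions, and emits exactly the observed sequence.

  t0 'y' -> {0,3}, take 0 (start)
  t1 'x' -> {1,2,4,5}, take 2 (0->2 ok)
  t2 'x' -> {1,2,4,5}, take 2 (2->2 ok)
  t3 'x' -> {1,2,4,5}, take 2 (2->2 ok)
  t4 'x' -> {1,2,4,5}, take 4 (2->4 ok)
  t5 'x' -> {1,2,4,5}, take 5 (4->5 ok)
  t6 'y' -> {0,3}, take 0 (5->0 ok)
  t7 'x' -> {1,2,4,5}, take 1 (0->1 ok)
  t8 'y' -> {0,3}, take 3 (1->3 ok)
  t9 'x' -> {1,2,4,5}, take 5 (3->5 ok)
  t10 'x' -> {1,2,4,5}, take 4 (5->4 ok)
  t11 'x' -> {1,2,4,5}, take 5 (4->5 ok)
  t12 'y' -> {0,3}, take 0 (5->0 ok)

0,2,2,2,4,5,0,1,3,5,4,5,0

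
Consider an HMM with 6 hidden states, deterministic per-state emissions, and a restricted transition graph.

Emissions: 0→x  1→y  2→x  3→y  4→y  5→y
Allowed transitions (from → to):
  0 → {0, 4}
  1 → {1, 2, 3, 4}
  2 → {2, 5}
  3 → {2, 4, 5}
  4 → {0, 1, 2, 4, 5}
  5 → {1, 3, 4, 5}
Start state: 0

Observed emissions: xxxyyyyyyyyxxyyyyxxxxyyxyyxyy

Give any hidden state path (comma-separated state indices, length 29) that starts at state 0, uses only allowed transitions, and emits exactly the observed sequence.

  0: obs=x cand={0,2} pick 0 [start]
  1: obs=x cand={0,2} pick 0 [0->0 ok]
  2: obs=x cand={0,2} pick 0 [0->0 ok]
  3: obs=y cand={1,3,4,5} pick 4 [0->4 ok]
  4: obs=y cand={1,3,4,5} pick 5 [4->5 ok]
  5: obs=y cand={1,3,4,5} pick 4 [5->4 ok]
  6: obs=y cand={1,3,4,5} pick 5 [4->5 ok]
  7: obs=y cand={1,3,4,5} pick 5 [5->5 ok]
  8: obs=y cand={1,3,4,5} pick 5 [5->5 ok]
  9: obs=y cand={1,3,4,5} pick 4 [5->4 ok]
  10: obs=y cand={1,3,4,5} pick 4 [4->4 ok]
  11: obs=x cand={0,2} pick 0 [4->0 ok]
  12: obs=x cand={0,2} pick 0 [0->0 ok]
  13: obs=y cand={1,3,4,5} pick 4 [0->4 ok]
  14: obs=y cand={1,3,4,5} pick 5 [4->5 ok]
  15: obs=y cand={1,3,4,5} pick 5 [5->5 ok]
  16: obs=y cand={1,3,4,5} pick 3 [5->3 ok]
  17: obs=x cand={0,2} pick 2 [3->2 ok]
  18: obs=x cand={0,2} pick 2 [2->2 ok]
  19: obs=x cand={0,2} pick 2 [2->2 ok]
  20: obs=x cand={0,2} pick 2 [2->2 ok]
  21: obs=y cand={1,3,4,5} pick 5 [2->5 ok]
  22: obs=y cand={1,3,4,5} pick 3 [5->3 ok]
  23: obs=x cand={0,2} pick 2 [3->2 ok]
  24: obs=y cand={1,3,4,5} pick 5 [2->5 ok]
  25: obs=y cand={1,3,4,5} pick 3 [5->3 ok]
  26: obs=x cand={0,2} pick 2 [3->2 ok]
  27: obs=y cand={1,3,4,5} pick 5 [2->5 ok]
  28: obs=y cand={1,3,4,5} pick 1 [5->1 ok]

0,0,0,4,5,4,5,5,5,4,4,0,0,4,5,5,3,2,2,2,2,5,3,2,5,3,2,5,1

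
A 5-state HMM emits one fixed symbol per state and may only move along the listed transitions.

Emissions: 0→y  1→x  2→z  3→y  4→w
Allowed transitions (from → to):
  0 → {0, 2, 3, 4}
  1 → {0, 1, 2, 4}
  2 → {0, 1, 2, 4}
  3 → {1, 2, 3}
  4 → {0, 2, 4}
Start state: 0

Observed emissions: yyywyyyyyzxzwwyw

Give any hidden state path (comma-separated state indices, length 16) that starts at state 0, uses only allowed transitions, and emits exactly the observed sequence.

  0: obs=y cand={0,3} pick 0 [start]
  1: obs=y cand={0,3} pick 0 [0->0 ok]
  2: obs=y cand={0,3} pick 0 [0->0 ok]
  3: obs=w cand={4} pick 4 [0->4 ok]
  4: obs=y cand={0,3} pick 0 [4->0 ok]
  5: obs=y cand={0,3} pick 0 [0->0 ok]
  6: obs=y cand={0,3} pick 0 [0->0 ok]
  7: obs=y cand={0,3} pick 0 [0->0 ok]
  8: obs=y cand={0,3} pick 3 [0->3 ok]
  9: obs=z cand={2} pick 2 [3->2 ok]
  10: obs=x cand={1} pick 1 [2->1 ok]
  11: obs=z cand={2} pick 2 [1->2 ok]
  12: obs=w cand={4} pick 4 [2->4 ok]
  13: obs=w cand={4} pick 4 [4->4 ok]
  14: obs=y cand={0,3} pick 0 [4->0 ok]
  15: obs=w cand={4} pick 4 [0->4 ok]

0,0,0,4,0,0,0,0,3,2,1,2,4,4,0,4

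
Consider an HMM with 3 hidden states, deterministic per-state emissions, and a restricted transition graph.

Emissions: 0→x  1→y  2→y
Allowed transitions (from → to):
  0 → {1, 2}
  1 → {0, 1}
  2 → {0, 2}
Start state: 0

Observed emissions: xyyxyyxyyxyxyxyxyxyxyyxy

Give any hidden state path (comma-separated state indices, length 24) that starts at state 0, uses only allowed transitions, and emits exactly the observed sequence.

  0: obs=x cand={0} pick 0 [start]
  1: obs=y cand={1,2} pick 2 [0->2 ok]
  2: obs=y cand={1,2} pick 2 [2->2 ok]
  3: obs=x cand={0} pick 0 [2->0 ok]
  4: obs=y cand={1,2} pick 2 [0->2 ok]
  5: obs=y cand={1,2} pick 2 [2->2 ok]
  6: obs=x cand={0} pick 0 [2->0 ok]
  7: obs=y cand={1,2} pick 1 [0->1 ok]
  8: obs=y cand={1,2} pick 1 [1->1 ok]
  9: obs=x cand={0} pick 0 [1->0 ok]
  10: obs=y cand={1,2} pick 2 [0->2 ok]
  11: obs=x cand={0} pick 0 [2->0 ok]
  12: obs=y cand={1,2} pick 1 [0->1 ok]
  13: obs=x cand={0} pick 0 [1->0 ok]
  14: obs=y cand={1,2} pick 1 [0->1 ok]
  15: obs=x cand={0} pick 0 [1->0 ok]
  16: obs=y cand={1,2} pick 1 [0->1 ok]
  17: obs=x cand={0} pick 0 [1->0 ok]
  18: obs=y cand={1,2} pick 1 [0->1 ok]
  19: obs=x cand={0} pick 0 [1->0 ok]
  20: obs=y cand={1,2} pick 2 [0->2 ok]
  21: obs=y cand={1,2} pick 2 [2->2 ok]
  22: obs=x cand={0} pick 0 [2->0 ok]
  23: obs=y cand={1,2} pick 2 [0->2 ok]

0,2,2,0,2,2,0,1,1,0,2,0,1,0,1,0,1,0,1,0,2,2,0,2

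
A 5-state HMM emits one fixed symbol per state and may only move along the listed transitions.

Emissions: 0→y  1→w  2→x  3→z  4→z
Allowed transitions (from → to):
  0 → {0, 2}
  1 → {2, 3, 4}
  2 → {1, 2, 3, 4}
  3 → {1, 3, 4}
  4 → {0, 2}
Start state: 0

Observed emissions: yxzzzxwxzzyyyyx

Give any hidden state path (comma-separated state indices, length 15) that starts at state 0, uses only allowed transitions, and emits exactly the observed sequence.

  [0] y  {0}  => 0  start
  [1] x  {2}  => 2  0->2 ok
  [2] z  {3,4}  => 3  2->3 ok
  [3] z  {3,4}  => 3  3->3 ok
  [4] z  {3,4}  => 4  3->4 ok
  [5] x  {2}  => 2  4->2 ok
  [6] w  {1}  => 1  2->1 ok
  [7] x  {2}  => 2  1->2 ok
  [8] z  {3,4}  => 3  2->3 ok
  [9] z  {3,4}  => 4  3->4 ok
  [10] y  {0}  => 0  4->0 ok
  [11] y  {0}  => 0  0->0 ok
  [12] y  {0}  => 0  0->0 ok
  [13] y  {0}  => 0  0->0 ok
  [14] x  {2}  => 2  0->2 ok

0,2,3,3,4,2,1,2,3,4,0,0,0,0,2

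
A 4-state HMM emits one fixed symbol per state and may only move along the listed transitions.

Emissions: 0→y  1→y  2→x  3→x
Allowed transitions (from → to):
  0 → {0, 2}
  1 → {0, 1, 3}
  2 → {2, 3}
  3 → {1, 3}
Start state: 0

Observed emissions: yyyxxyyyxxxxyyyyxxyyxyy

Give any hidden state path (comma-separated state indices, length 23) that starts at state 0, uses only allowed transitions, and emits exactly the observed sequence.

0,0,0,2,3,1,1,0,2,3,3,3,1,0,0,0,2,3,1,1,3,1,0

  [0] y  {0,1}  => 0  start
  [1] y  {0,1}  => 0  0->0 ok
  [2] y  {0,1}  => 0  0->0 ok
  [3] x  {2,3}  => 2  0->2 ok
  [4] x  {2,3}  => 3  2->3 ok
  [5] y  {0,1}  => 1  3->1 ok
  [6] y  {0,1}  => 1  1->1 ok
  [7] y  {0,1}  => 0  1->0 ok
  [8] x  {2,3}  => 2  0->2 ok
  [9] x  {2,3}  => 3  2->3 ok
  [10] x  {2,3}  => 3  3->3 ok
  [11] x  {2,3}  => 3  3->3 ok
  [12] y  {0,1}  => 1  3->1 ok
  [13] y  {0,1}  => 0  1->0 ok
  [14] y  {0,1}  => 0  0->0 ok
  [15] y  {0,1}  => 0  0->0 ok
  [16] x  {2,3}  => 2  0->2 ok
  [17] x  {2,3}  => 3  2->3 ok
  [18] y  {0,1}  => 1  3->1 ok
  [19] y  {0,1}  => 1  1->1 ok
  [20] x  {2,3}  => 3  1->3 ok
  [21] y  {0,1}  => 1  3->1 ok
  [22] y  {0,1}  => 0  1->0 ok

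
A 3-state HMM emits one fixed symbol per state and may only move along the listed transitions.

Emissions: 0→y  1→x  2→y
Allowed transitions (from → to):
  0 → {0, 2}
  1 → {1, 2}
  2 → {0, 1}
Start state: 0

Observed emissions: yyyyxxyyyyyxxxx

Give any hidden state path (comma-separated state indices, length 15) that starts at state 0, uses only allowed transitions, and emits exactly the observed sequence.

0,0,0,2,1,1,2,0,2,0,2,1,1,1,1

  0: obs=y cand={0,2} pick 0 [start]
  1: obs=y cand={0,2} pick 0 [0->0 ok]
  2: obs=y cand={0,2} pick 0 [0->0 ok]
  3: obs=y cand={0,2} pick 2 [0->2 ok]
  4: obs=x cand={1} pick 1 [2->1 ok]
  5: obs=x cand={1} pick 1 [1->1 ok]
  6: obs=y cand={0,2} pick 2 [1->2 ok]
  7: obs=y cand={0,2} pick 0 [2->0 ok]
  8: obs=y cand={0,2} pick 2 [0->2 ok]
  9: obs=y cand={0,2} pick 0 [2->0 ok]
  10: obs=y cand={0,2} pick 2 [0->2 ok]
  11: obs=x cand={1} pick 1 [2->1 ok]
  12: obs=x cand={1} pick 1 [1->1 ok]
  13: obs=x cand={1} pick 1 [1->1 ok]
  14: obs=x cand={1} pick 1 [1->1 ok]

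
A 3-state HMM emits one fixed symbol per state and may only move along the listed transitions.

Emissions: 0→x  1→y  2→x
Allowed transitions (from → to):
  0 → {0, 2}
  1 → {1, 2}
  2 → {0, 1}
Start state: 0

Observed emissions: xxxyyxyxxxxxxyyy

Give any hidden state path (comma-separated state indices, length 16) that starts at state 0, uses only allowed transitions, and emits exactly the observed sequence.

  0: obs=x cand={0,2} pick 0 [start]
  1: obs=x cand={0,2} pick 0 [0->0 ok]
  2: obs=x cand={0,2} pick 2 [0->2 ok]
  3: obs=y cand={1} pick 1 [2->1 ok]
  4: obs=y cand={1} pick 1 [1->1 ok]
  5: obs=x cand={0,2} pick 2 [1->2 ok]
  6: obs=y cand={1} pick 1 [2->1 ok]
  7: obs=x cand={0,2} pick 2 [1->2 ok]
  8: obs=x cand={0,2} pick 0 [2->0 ok]
  9: obs=x cand={0,2} pick 2 [0->2 ok]
  10: obs=x cand={0,2} pick 0 [2->0 ok]
  11: obs=x cand={0,2} pick 0 [0->0 ok]
  12: obs=x cand={0,2} pick 2 [0->2 ok]
  13: obs=y cand={1} pick 1 [2->1 ok]
  14: obs=y cand={1} pick 1 [1->1 ok]
  15: obs=y cand={1} pick 1 [1->1 ok]

0,0,2,1,1,2,1,2,0,2,0,0,2,1,1,1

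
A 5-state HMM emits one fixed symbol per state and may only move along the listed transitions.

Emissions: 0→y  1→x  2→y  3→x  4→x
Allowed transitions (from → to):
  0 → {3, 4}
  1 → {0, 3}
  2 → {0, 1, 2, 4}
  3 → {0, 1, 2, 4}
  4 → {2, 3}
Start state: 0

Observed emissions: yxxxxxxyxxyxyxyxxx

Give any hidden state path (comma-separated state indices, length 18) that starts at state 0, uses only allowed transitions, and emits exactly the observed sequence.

0,3,4,3,1,3,1,0,4,3,0,4,2,1,0,4,3,1

  pos 0: y in {0,2}, choose 0; start
  pos 1: x in {1,3,4}, choose 3; 0->3 ok
  pos 2: x in {1,3,4}, choose 4; 3->4 ok
  pos 3: x in {1,3,4}, choose 3; 4->3 ok
  pos 4: x in {1,3,4}, choose 1; 3->1 ok
  pos 5: x in {1,3,4}, choose 3; 1->3 ok
  pos 6: x in {1,3,4}, choose 1; 3->1 ok
  pos 7: y in {0,2}, choose 0; 1->0 ok
  pos 8: x in {1,3,4}, choose 4; 0->4 ok
  pos 9: x in {1,3,4}, choose 3; 4->3 ok
  pos 10: y in {0,2}, choose 0; 3->0 ok
  pos 11: x in {1,3,4}, choose 4; 0->4 ok
  pos 12: y in {0,2}, choose 2; 4->2 ok
  pos 13: x in {1,3,4}, choose 1; 2->1 ok
  pos 14: y in {0,2}, choose 0; 1->0 ok
  pos 15: x in {1,3,4}, choose 4; 0->4 ok
  pos 16: x in {1,3,4}, choose 3; 4->3 ok
  pos 17: x in {1,3,4}, choose 1; 3->1 ok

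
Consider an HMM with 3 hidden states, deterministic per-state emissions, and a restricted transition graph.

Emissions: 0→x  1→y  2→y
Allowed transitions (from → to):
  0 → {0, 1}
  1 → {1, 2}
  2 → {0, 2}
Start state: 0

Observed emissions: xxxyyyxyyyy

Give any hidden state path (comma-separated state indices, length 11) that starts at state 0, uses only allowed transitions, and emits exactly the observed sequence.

  t0 'x' -> {0}, take 0 (start)
  t1 'x' -> {0}, take 0 (0->0 ok)
  t2 'x' -> {0}, take 0 (0->0 ok)
  t3 'y' -> {1,2}, take 1 (0->1 ok)
  t4 'y' -> {1,2}, take 2 (1->2 ok)
  t5 'y' -> {1,2}, take 2 (2->2 ok)
  t6 'x' -> {0}, take 0 (2->0 ok)
  t7 'y' -> {1,2}, take 1 (0->1 ok)
  t8 'y' -> {1,2}, take 1 (1->1 ok)
  t9 'y' -> {1,2}, take 1 (1->1 ok)
  t10 'y' -> {1,2}, take 2 (1->2 ok)

0,0,0,1,2,2,0,1,1,1,2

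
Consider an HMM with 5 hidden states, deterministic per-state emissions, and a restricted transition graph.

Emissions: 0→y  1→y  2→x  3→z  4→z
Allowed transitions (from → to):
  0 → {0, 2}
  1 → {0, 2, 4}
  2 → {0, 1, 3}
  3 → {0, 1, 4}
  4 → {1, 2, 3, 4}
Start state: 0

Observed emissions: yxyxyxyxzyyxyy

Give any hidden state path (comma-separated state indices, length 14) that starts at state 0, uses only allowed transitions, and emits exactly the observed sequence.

  t0 'y' -> {0,1}, take 0 (start)
  t1 'x' -> {2}, take 2 (0->2 ok)
  t2 'y' -> {0,1}, take 1 (2->1 ok)
  t3 'x' -> {2}, take 2 (1->2 ok)
  t4 'y' -> {0,1}, take 0 (2->0 ok)
  t5 'x' -> {2}, take 2 (0->2 ok)
  t6 'y' -> {0,1}, take 0 (2->0 ok)
  t7 'x' -> {2}, take 2 (0->2 ok)
  t8 'z' -> {3,4}, take 3 (2->3 ok)
  t9 'y' -> {0,1}, take 0 (3->0 ok)
  t10 'y' -> {0,1}, take 0 (0->0 ok)
  t11 'x' -> {2}, take 2 (0->2 ok)
  t12 'y' -> {0,1}, take 1 (2->1 ok)
  t13 'y' -> {0,1}, take 0 (1->0 ok)

0,2,1,2,0,2,0,2,3,0,0,2,1,0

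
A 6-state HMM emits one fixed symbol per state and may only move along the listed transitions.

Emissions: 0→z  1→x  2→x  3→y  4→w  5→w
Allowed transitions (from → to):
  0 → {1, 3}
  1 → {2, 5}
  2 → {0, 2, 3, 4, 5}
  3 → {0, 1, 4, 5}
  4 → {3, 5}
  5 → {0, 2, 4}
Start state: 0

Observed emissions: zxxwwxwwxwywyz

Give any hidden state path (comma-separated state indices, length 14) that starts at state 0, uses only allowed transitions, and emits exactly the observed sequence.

0,1,2,4,5,2,4,5,2,4,3,4,3,0

  pos 0: z in {0}, choose 0; start
  pos 1: x in {1,2}, choose 1; 0->1 ok
  pos 2: x in {1,2}, choose 2; 1->2 ok
  pos 3: w in {4,5}, choose 4; 2->4 ok
  pos 4: w in {4,5}, choose 5; 4->5 ok
  pos 5: x in {1,2}, choose 2; 5->2 ok
  pos 6: w in {4,5}, choose 4; 2->4 ok
  pos 7: w in {4,5}, choose 5; 4->5 ok
  pos 8: x in {1,2}, choose 2; 5->2 ok
  pos 9: w in {4,5}, choose 4; 2->4 ok
  pos 10: y in {3}, choose 3; 4->3 ok
  pos 11: w in {4,5}, choose 4; 3->4 ok
  pos 12: y in {3}, choose 3; 4->3 ok
  pos 13: z in {0}, choose 0; 3->0 ok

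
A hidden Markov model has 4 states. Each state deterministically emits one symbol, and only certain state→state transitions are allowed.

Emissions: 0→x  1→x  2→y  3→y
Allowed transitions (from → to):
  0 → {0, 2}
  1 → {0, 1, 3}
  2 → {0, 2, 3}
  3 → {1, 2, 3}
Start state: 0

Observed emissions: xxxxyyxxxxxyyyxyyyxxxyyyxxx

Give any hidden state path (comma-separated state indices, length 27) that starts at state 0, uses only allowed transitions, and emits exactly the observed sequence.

0,0,0,0,2,3,1,0,0,0,0,2,3,3,1,3,2,3,1,0,0,2,2,3,1,1,0

  pos 0: x in {0,1}, choose 0; start
  pos 1: x in {0,1}, choose 0; 0->0 ok
  pos 2: x in {0,1}, choose 0; 0->0 ok
  pos 3: x in {0,1}, choose 0; 0->0 ok
  pos 4: y in {2,3}, choose 2; 0->2 ok
  pos 5: y in {2,3}, choose 3; 2->3 ok
  pos 6: x in {0,1}, choose 1; 3->1 ok
  pos 7: x in {0,1}, choose 0; 1->0 ok
  pos 8: x in {0,1}, choose 0; 0->0 ok
  pos 9: x in {0,1}, choose 0; 0->0 ok
  pos 10: x in {0,1}, choose 0; 0->0 ok
  pos 11: y in {2,3}, choose 2; 0->2 ok
  pos 12: y in {2,3}, choose 3; 2->3 ok
  pos 13: y in {2,3}, choose 3; 3->3 ok
  pos 14: x in {0,1}, choose 1; 3->1 ok
  pos 15: y in {2,3}, choose 3; 1->3 ok
  pos 16: y in {2,3}, choose 2; 3->2 ok
  pos 17: y in {2,3}, choose 3; 2->3 ok
  pos 18: x in {0,1}, choose 1; 3->1 ok
  pos 19: x in {0,1}, choose 0; 1->0 ok
  pos 20: x in {0,1}, choose 0; 0->0 ok
  pos 21: y in {2,3}, choose 2; 0->2 ok
  pos 22: y in {2,3}, choose 2; 2->2 ok
  pos 23: y in {2,3}, choose 3; 2->3 ok
  pos 24: x in {0,1}, choose 1; 3->1 ok
  pos 25: x in {0,1}, choose 1; 1->1 ok
  pos 26: x in {0,1}, choose 0; 1->0 ok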